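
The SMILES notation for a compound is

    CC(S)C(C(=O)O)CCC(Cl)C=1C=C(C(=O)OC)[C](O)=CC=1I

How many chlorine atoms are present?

1

Scan the SMILES for Cl atoms (remember two-letter symbols like Cl and Br are single atoms).
Chlorine count: 1.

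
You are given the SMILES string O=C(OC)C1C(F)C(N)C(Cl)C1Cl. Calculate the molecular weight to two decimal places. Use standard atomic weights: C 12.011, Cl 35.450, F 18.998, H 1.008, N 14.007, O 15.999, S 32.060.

230.06 g/mol

First, the molecular formula is C7H10Cl2FNO2 (counting implicit H from valence).
  C: 7 × 12.011 = 84.077
  Cl: 2 × 35.450 = 70.900
  F: 1 × 18.998 = 18.998
  H: 10 × 1.008 = 10.080
  N: 1 × 14.007 = 14.007
  O: 2 × 15.999 = 31.998
Sum: 7×12.011 + 2×35.450 + 1×18.998 + 10×1.008 + 1×14.007 + 2×15.999 = 230.060 → 230.06 g/mol.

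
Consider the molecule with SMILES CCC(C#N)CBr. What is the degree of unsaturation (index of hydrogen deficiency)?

Molecular formula: C5H8BrN.
DoU = (2C + 2 + N − H − X) / 2, where X is the halogen count and O/S are ignored.
    = (2·5 + 2 + 1 − 8 − 1) / 2 = 4 / 2 = 2.

2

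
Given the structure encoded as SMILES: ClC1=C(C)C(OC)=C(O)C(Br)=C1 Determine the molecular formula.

Walk through each heavy atom and fill implicit hydrogens from standard valence (C 4, N 3, O 2, S 2, halogen 1):
  atom 1: Cl (halogen, monovalent) → 0 H
  atom 2: C, bond orders sum to 4 (valence 4) → 0 H
  atom 3: C, bond orders sum to 4 (valence 4) → 0 H
  atom 4: C, bond orders sum to 1 (valence 4) → 3 H
  atom 5: C, bond orders sum to 4 (valence 4) → 0 H
  atom 6: O, bond orders sum to 2 (valence 2) → 0 H
  atom 7: C, bond orders sum to 1 (valence 4) → 3 H
  atom 8: C, bond orders sum to 4 (valence 4) → 0 H
  atom 9: O, bond orders sum to 1 (valence 2) → 1 H
  atom 10: C, bond orders sum to 4 (valence 4) → 0 H
  atom 11: Br (halogen, monovalent) → 0 H
  atom 12: C, bond orders sum to 3 (valence 4) → 1 H
Totals → C:8, H:8, Br:1, Cl:1, O:2.
In Hill order: C8H8BrClO2.

C8H8BrClO2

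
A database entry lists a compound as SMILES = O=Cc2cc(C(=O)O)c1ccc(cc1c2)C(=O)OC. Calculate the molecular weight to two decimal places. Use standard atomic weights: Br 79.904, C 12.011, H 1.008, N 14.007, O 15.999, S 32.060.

258.23 g/mol

First, the molecular formula is C14H10O5 (counting implicit H from valence).
  C: 14 × 12.011 = 168.154
  H: 10 × 1.008 = 10.080
  O: 5 × 15.999 = 79.995
Sum: 14×12.011 + 10×1.008 + 5×15.999 = 258.229 → 258.23 g/mol.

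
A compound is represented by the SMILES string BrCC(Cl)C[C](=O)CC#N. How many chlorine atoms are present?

Scan the SMILES for Cl atoms (remember two-letter symbols like Cl and Br are single atoms).
Chlorine count: 1.

1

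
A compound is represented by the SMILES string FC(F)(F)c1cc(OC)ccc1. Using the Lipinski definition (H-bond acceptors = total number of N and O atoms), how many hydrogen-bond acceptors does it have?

N atoms: 0; O atoms: 1.
Lipinski HBA = 0 + 1 = 1.

1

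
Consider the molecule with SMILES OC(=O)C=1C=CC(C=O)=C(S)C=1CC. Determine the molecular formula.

Walk through each heavy atom and fill implicit hydrogens from standard valence (C 4, N 3, O 2, S 2, halogen 1):
  atom 1: O, bond orders sum to 1 (valence 2) → 1 H
  atom 2: C, bond orders sum to 4 (valence 4) → 0 H
  atom 3: O, bond orders sum to 2 (valence 2) → 0 H
  atom 4: C, bond orders sum to 4 (valence 4) → 0 H
  atom 5: C, bond orders sum to 3 (valence 4) → 1 H
  atom 6: C, bond orders sum to 3 (valence 4) → 1 H
  atom 7: C, bond orders sum to 4 (valence 4) → 0 H
  atom 8: C, bond orders sum to 3 (valence 4) → 1 H
  atom 9: O, bond orders sum to 2 (valence 2) → 0 H
  atom 10: C, bond orders sum to 4 (valence 4) → 0 H
  atom 11: S, bond orders sum to 1 (valence 2) → 1 H
  atom 12: C, bond orders sum to 4 (valence 4) → 0 H
  atom 13: C, bond orders sum to 2 (valence 4) → 2 H
  atom 14: C, bond orders sum to 1 (valence 4) → 3 H
Totals → C:10, H:10, O:3, S:1.

C10H10O3S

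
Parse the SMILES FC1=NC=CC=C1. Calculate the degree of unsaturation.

4

Degree of unsaturation = (number of rings) + (number of π bonds).
Ring closures in the SMILES: 1.
π bonds: 3 double bonds (each 1 DoU) → 3 DoU from unsaturation.
Total DoU = 1 + 3 = 4.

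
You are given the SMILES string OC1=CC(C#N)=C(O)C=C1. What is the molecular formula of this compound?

Walk through each heavy atom and fill implicit hydrogens from standard valence (C 4, N 3, O 2, S 2, halogen 1):
  atom 1: O, bond orders sum to 1 (valence 2) → 1 H
  atom 2: C, bond orders sum to 4 (valence 4) → 0 H
  atom 3: C, bond orders sum to 3 (valence 4) → 1 H
  atom 4: C, bond orders sum to 4 (valence 4) → 0 H
  atom 5: C, bond orders sum to 4 (valence 4) → 0 H
  atom 6: N, bond orders sum to 3 (valence 3) → 0 H
  atom 7: C, bond orders sum to 4 (valence 4) → 0 H
  atom 8: O, bond orders sum to 1 (valence 2) → 1 H
  atom 9: C, bond orders sum to 3 (valence 4) → 1 H
  atom 10: C, bond orders sum to 3 (valence 4) → 1 H
Totals → C:7, H:5, N:1, O:2.

C7H5NO2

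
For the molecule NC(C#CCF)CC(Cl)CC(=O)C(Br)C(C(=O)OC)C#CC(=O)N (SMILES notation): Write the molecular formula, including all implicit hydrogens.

C15H17BrClFN2O4

Walk through each heavy atom and fill implicit hydrogens from standard valence (C 4, N 3, O 2, S 2, halogen 1):
  atom 1: N, bond orders sum to 1 (valence 3) → 2 H
  atom 2: C, bond orders sum to 3 (valence 4) → 1 H
  atom 3: C, bond orders sum to 4 (valence 4) → 0 H
  atom 4: C, bond orders sum to 4 (valence 4) → 0 H
  atom 5: C, bond orders sum to 2 (valence 4) → 2 H
  atom 6: F (halogen, monovalent) → 0 H
  atom 7: C, bond orders sum to 2 (valence 4) → 2 H
  atom 8: C, bond orders sum to 3 (valence 4) → 1 H
  atom 9: Cl (halogen, monovalent) → 0 H
  atom 10: C, bond orders sum to 2 (valence 4) → 2 H
  atom 11: C, bond orders sum to 4 (valence 4) → 0 H
  atom 12: O, bond orders sum to 2 (valence 2) → 0 H
  atom 13: C, bond orders sum to 3 (valence 4) → 1 H
  atom 14: Br (halogen, monovalent) → 0 H
  atom 15: C, bond orders sum to 3 (valence 4) → 1 H
  atom 16: C, bond orders sum to 4 (valence 4) → 0 H
  atom 17: O, bond orders sum to 2 (valence 2) → 0 H
  atom 18: O, bond orders sum to 2 (valence 2) → 0 H
  atom 19: C, bond orders sum to 1 (valence 4) → 3 H
  atom 20: C, bond orders sum to 4 (valence 4) → 0 H
  atom 21: C, bond orders sum to 4 (valence 4) → 0 H
  atom 22: C, bond orders sum to 4 (valence 4) → 0 H
  atom 23: O, bond orders sum to 2 (valence 2) → 0 H
  atom 24: N, bond orders sum to 1 (valence 3) → 2 H
Totals → C:15, H:17, Br:1, Cl:1, F:1, N:2, O:4.
In Hill order: C15H17BrClFN2O4.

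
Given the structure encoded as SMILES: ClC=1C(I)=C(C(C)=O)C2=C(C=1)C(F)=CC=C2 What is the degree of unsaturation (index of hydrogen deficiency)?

8

Molecular formula: C12H7ClFIO.
DoU = (2C + 2 + N − H − X) / 2, where X is the halogen count and O/S are ignored.
    = (2·12 + 2 + 0 − 7 − 3) / 2 = 16 / 2 = 8.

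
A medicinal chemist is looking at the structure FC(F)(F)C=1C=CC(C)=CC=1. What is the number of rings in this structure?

1

In SMILES, each pair of matching ring-closure digits denotes one ring-closing bond; the number of such bonds equals the number of independent rings.
Ring-closure bonds here: 1.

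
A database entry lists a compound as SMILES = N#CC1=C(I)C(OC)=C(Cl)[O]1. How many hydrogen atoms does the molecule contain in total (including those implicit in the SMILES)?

Walk through each heavy atom and fill implicit hydrogens from standard valence (C 4, N 3, O 2, S 2, halogen 1):
  atom 1: N, bond orders sum to 3 (valence 3) → 0 H
  atom 2: C, bond orders sum to 4 (valence 4) → 0 H
  atom 3: C, bond orders sum to 4 (valence 4) → 0 H
  atom 4: C, bond orders sum to 4 (valence 4) → 0 H
  atom 5: I (halogen, monovalent) → 0 H
  atom 6: C, bond orders sum to 4 (valence 4) → 0 H
  atom 7: O, bond orders sum to 2 (valence 2) → 0 H
  atom 8: C, bond orders sum to 1 (valence 4) → 3 H
  atom 9: C, bond orders sum to 4 (valence 4) → 0 H
  atom 10: Cl (halogen, monovalent) → 0 H
  atom 11: O with explicit H count 0
Total hydrogens: 3.

3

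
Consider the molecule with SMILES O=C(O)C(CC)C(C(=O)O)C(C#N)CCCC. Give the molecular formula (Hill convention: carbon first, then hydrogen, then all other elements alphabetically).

Walk through each heavy atom and fill implicit hydrogens from standard valence (C 4, N 3, O 2, S 2, halogen 1):
  atom 1: O, bond orders sum to 2 (valence 2) → 0 H
  atom 2: C, bond orders sum to 4 (valence 4) → 0 H
  atom 3: O, bond orders sum to 1 (valence 2) → 1 H
  atom 4: C, bond orders sum to 3 (valence 4) → 1 H
  atom 5: C, bond orders sum to 2 (valence 4) → 2 H
  atom 6: C, bond orders sum to 1 (valence 4) → 3 H
  atom 7: C, bond orders sum to 3 (valence 4) → 1 H
  atom 8: C, bond orders sum to 4 (valence 4) → 0 H
  atom 9: O, bond orders sum to 2 (valence 2) → 0 H
  atom 10: O, bond orders sum to 1 (valence 2) → 1 H
  atom 11: C, bond orders sum to 3 (valence 4) → 1 H
  atom 12: C, bond orders sum to 4 (valence 4) → 0 H
  atom 13: N, bond orders sum to 3 (valence 3) → 0 H
  atom 14: C, bond orders sum to 2 (valence 4) → 2 H
  atom 15: C, bond orders sum to 2 (valence 4) → 2 H
  atom 16: C, bond orders sum to 2 (valence 4) → 2 H
  atom 17: C, bond orders sum to 1 (valence 4) → 3 H
Totals → C:12, H:19, N:1, O:4.

C12H19NO4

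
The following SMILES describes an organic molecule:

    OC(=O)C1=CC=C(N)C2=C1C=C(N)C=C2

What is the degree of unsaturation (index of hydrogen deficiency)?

Molecular formula: C11H10N2O2.
DoU = (2C + 2 + N − H − X) / 2, where X is the halogen count and O/S are ignored.
    = (2·11 + 2 + 2 − 10 − 0) / 2 = 16 / 2 = 8.

8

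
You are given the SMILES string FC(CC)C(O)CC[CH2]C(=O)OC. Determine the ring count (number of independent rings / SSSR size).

0

In SMILES, each pair of matching ring-closure digits denotes one ring-closing bond; the number of such bonds equals the number of independent rings.
Ring-closure bonds here: 0.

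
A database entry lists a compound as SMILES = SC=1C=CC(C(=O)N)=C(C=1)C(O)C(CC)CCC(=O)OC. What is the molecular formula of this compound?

C15H21NO4S

Walk through each heavy atom and fill implicit hydrogens from standard valence (C 4, N 3, O 2, S 2, halogen 1):
  atom 1: S, bond orders sum to 1 (valence 2) → 1 H
  atom 2: C, bond orders sum to 4 (valence 4) → 0 H
  atom 3: C, bond orders sum to 3 (valence 4) → 1 H
  atom 4: C, bond orders sum to 3 (valence 4) → 1 H
  atom 5: C, bond orders sum to 4 (valence 4) → 0 H
  atom 6: C, bond orders sum to 4 (valence 4) → 0 H
  atom 7: O, bond orders sum to 2 (valence 2) → 0 H
  atom 8: N, bond orders sum to 1 (valence 3) → 2 H
  atom 9: C, bond orders sum to 4 (valence 4) → 0 H
  atom 10: C, bond orders sum to 3 (valence 4) → 1 H
  atom 11: C, bond orders sum to 3 (valence 4) → 1 H
  atom 12: O, bond orders sum to 1 (valence 2) → 1 H
  atom 13: C, bond orders sum to 3 (valence 4) → 1 H
  atom 14: C, bond orders sum to 2 (valence 4) → 2 H
  atom 15: C, bond orders sum to 1 (valence 4) → 3 H
  atom 16: C, bond orders sum to 2 (valence 4) → 2 H
  atom 17: C, bond orders sum to 2 (valence 4) → 2 H
  atom 18: C, bond orders sum to 4 (valence 4) → 0 H
  atom 19: O, bond orders sum to 2 (valence 2) → 0 H
  atom 20: O, bond orders sum to 2 (valence 2) → 0 H
  atom 21: C, bond orders sum to 1 (valence 4) → 3 H
Totals → C:15, H:21, N:1, O:4, S:1.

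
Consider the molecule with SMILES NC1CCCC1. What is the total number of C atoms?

Count every carbon token in the SMILES (each C, including those in ring-closure positions and inside branches).
Carbon count: 5.

5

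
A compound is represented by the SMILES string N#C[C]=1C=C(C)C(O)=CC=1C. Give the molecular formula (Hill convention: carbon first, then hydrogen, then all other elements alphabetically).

Walk through each heavy atom and fill implicit hydrogens from standard valence (C 4, N 3, O 2, S 2, halogen 1):
  atom 1: N, bond orders sum to 3 (valence 3) → 0 H
  atom 2: C, bond orders sum to 4 (valence 4) → 0 H
  atom 3: C with explicit H count 0
  atom 4: C, bond orders sum to 3 (valence 4) → 1 H
  atom 5: C, bond orders sum to 4 (valence 4) → 0 H
  atom 6: C, bond orders sum to 1 (valence 4) → 3 H
  atom 7: C, bond orders sum to 4 (valence 4) → 0 H
  atom 8: O, bond orders sum to 1 (valence 2) → 1 H
  atom 9: C, bond orders sum to 3 (valence 4) → 1 H
  atom 10: C, bond orders sum to 4 (valence 4) → 0 H
  atom 11: C, bond orders sum to 1 (valence 4) → 3 H
Totals → C:9, H:9, N:1, O:1.

C9H9NO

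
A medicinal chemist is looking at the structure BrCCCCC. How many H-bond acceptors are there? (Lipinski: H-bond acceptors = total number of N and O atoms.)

0

N atoms: 0; O atoms: 0.
Lipinski HBA = 0 + 0 = 0.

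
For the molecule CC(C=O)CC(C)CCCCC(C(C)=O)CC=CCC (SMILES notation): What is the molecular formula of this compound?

Walk through each heavy atom and fill implicit hydrogens from standard valence (C 4, N 3, O 2, S 2, halogen 1):
  atom 1: C, bond orders sum to 1 (valence 4) → 3 H
  atom 2: C, bond orders sum to 3 (valence 4) → 1 H
  atom 3: C, bond orders sum to 3 (valence 4) → 1 H
  atom 4: O, bond orders sum to 2 (valence 2) → 0 H
  atom 5: C, bond orders sum to 2 (valence 4) → 2 H
  atom 6: C, bond orders sum to 3 (valence 4) → 1 H
  atom 7: C, bond orders sum to 1 (valence 4) → 3 H
  atom 8: C, bond orders sum to 2 (valence 4) → 2 H
  atom 9: C, bond orders sum to 2 (valence 4) → 2 H
  atom 10: C, bond orders sum to 2 (valence 4) → 2 H
  atom 11: C, bond orders sum to 2 (valence 4) → 2 H
  atom 12: C, bond orders sum to 3 (valence 4) → 1 H
  atom 13: C, bond orders sum to 4 (valence 4) → 0 H
  atom 14: C, bond orders sum to 1 (valence 4) → 3 H
  atom 15: O, bond orders sum to 2 (valence 2) → 0 H
  atom 16: C, bond orders sum to 2 (valence 4) → 2 H
  atom 17: C, bond orders sum to 3 (valence 4) → 1 H
  atom 18: C, bond orders sum to 3 (valence 4) → 1 H
  atom 19: C, bond orders sum to 2 (valence 4) → 2 H
  atom 20: C, bond orders sum to 1 (valence 4) → 3 H
Totals → C:18, H:32, O:2.
In Hill order: C18H32O2.

C18H32O2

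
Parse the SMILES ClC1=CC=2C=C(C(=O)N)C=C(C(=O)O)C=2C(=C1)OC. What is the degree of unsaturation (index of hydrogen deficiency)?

9

Degree of unsaturation = (number of rings) + (number of π bonds).
Ring closures in the SMILES: 2.
π bonds: 7 double bonds (each 1 DoU) → 7 DoU from unsaturation.
Total DoU = 2 + 7 = 9.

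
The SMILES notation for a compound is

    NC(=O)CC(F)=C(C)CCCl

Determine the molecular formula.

C7H11ClFNO

Walk through each heavy atom and fill implicit hydrogens from standard valence (C 4, N 3, O 2, S 2, halogen 1):
  atom 1: N, bond orders sum to 1 (valence 3) → 2 H
  atom 2: C, bond orders sum to 4 (valence 4) → 0 H
  atom 3: O, bond orders sum to 2 (valence 2) → 0 H
  atom 4: C, bond orders sum to 2 (valence 4) → 2 H
  atom 5: C, bond orders sum to 4 (valence 4) → 0 H
  atom 6: F (halogen, monovalent) → 0 H
  atom 7: C, bond orders sum to 4 (valence 4) → 0 H
  atom 8: C, bond orders sum to 1 (valence 4) → 3 H
  atom 9: C, bond orders sum to 2 (valence 4) → 2 H
  atom 10: C, bond orders sum to 2 (valence 4) → 2 H
  atom 11: Cl (halogen, monovalent) → 0 H
Totals → C:7, H:11, Cl:1, F:1, N:1, O:1.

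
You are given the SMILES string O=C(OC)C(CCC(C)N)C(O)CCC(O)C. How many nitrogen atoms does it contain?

1

Scan the SMILES for N atoms (remember two-letter symbols like Cl and Br are single atoms).
Nitrogen count: 1.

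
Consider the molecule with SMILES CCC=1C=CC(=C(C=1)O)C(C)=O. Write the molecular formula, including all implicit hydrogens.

Walk through each heavy atom and fill implicit hydrogens from standard valence (C 4, N 3, O 2, S 2, halogen 1):
  atom 1: C, bond orders sum to 1 (valence 4) → 3 H
  atom 2: C, bond orders sum to 2 (valence 4) → 2 H
  atom 3: C, bond orders sum to 4 (valence 4) → 0 H
  atom 4: C, bond orders sum to 3 (valence 4) → 1 H
  atom 5: C, bond orders sum to 3 (valence 4) → 1 H
  atom 6: C, bond orders sum to 4 (valence 4) → 0 H
  atom 7: C, bond orders sum to 4 (valence 4) → 0 H
  atom 8: C, bond orders sum to 3 (valence 4) → 1 H
  atom 9: O, bond orders sum to 1 (valence 2) → 1 H
  atom 10: C, bond orders sum to 4 (valence 4) → 0 H
  atom 11: C, bond orders sum to 1 (valence 4) → 3 H
  atom 12: O, bond orders sum to 2 (valence 2) → 0 H
Totals → C:10, H:12, O:2.

C10H12O2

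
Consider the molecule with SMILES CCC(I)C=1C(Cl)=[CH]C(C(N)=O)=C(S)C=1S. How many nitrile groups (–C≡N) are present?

0

Scan the SMILES for the nitrile motif — none present.
Groups that are present: 1 amide, 2 thiol.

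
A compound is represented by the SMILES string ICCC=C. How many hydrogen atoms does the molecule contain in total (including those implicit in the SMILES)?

7

Walk through each heavy atom and fill implicit hydrogens from standard valence (C 4, N 3, O 2, S 2, halogen 1):
  atom 1: I (halogen, monovalent) → 0 H
  atom 2: C, bond orders sum to 2 (valence 4) → 2 H
  atom 3: C, bond orders sum to 2 (valence 4) → 2 H
  atom 4: C, bond orders sum to 3 (valence 4) → 1 H
  atom 5: C, bond orders sum to 2 (valence 4) → 2 H
Total hydrogens: 7.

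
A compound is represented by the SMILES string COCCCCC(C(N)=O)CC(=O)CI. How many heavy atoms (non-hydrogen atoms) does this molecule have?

Every atom symbol written in the SMILES (organic subset) is one heavy atom; implicit H are not written.
Heavy atoms by element → C:10, I:1, N:1, O:3.
Total: 15.

15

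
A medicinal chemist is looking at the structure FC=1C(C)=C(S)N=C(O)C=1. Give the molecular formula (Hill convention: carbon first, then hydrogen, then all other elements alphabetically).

C6H6FNOS

Walk through each heavy atom and fill implicit hydrogens from standard valence (C 4, N 3, O 2, S 2, halogen 1):
  atom 1: F (halogen, monovalent) → 0 H
  atom 2: C, bond orders sum to 4 (valence 4) → 0 H
  atom 3: C, bond orders sum to 4 (valence 4) → 0 H
  atom 4: C, bond orders sum to 1 (valence 4) → 3 H
  atom 5: C, bond orders sum to 4 (valence 4) → 0 H
  atom 6: S, bond orders sum to 1 (valence 2) → 1 H
  atom 7: N, bond orders sum to 3 (valence 3) → 0 H
  atom 8: C, bond orders sum to 4 (valence 4) → 0 H
  atom 9: O, bond orders sum to 1 (valence 2) → 1 H
  atom 10: C, bond orders sum to 3 (valence 4) → 1 H
Totals → C:6, H:6, F:1, N:1, O:1, S:1.
In Hill order: C6H6FNOS.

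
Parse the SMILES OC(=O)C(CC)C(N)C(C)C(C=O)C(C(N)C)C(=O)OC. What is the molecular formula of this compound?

C14H26N2O5

Walk through each heavy atom and fill implicit hydrogens from standard valence (C 4, N 3, O 2, S 2, halogen 1):
  atom 1: O, bond orders sum to 1 (valence 2) → 1 H
  atom 2: C, bond orders sum to 4 (valence 4) → 0 H
  atom 3: O, bond orders sum to 2 (valence 2) → 0 H
  atom 4: C, bond orders sum to 3 (valence 4) → 1 H
  atom 5: C, bond orders sum to 2 (valence 4) → 2 H
  atom 6: C, bond orders sum to 1 (valence 4) → 3 H
  atom 7: C, bond orders sum to 3 (valence 4) → 1 H
  atom 8: N, bond orders sum to 1 (valence 3) → 2 H
  atom 9: C, bond orders sum to 3 (valence 4) → 1 H
  atom 10: C, bond orders sum to 1 (valence 4) → 3 H
  atom 11: C, bond orders sum to 3 (valence 4) → 1 H
  atom 12: C, bond orders sum to 3 (valence 4) → 1 H
  atom 13: O, bond orders sum to 2 (valence 2) → 0 H
  atom 14: C, bond orders sum to 3 (valence 4) → 1 H
  atom 15: C, bond orders sum to 3 (valence 4) → 1 H
  atom 16: N, bond orders sum to 1 (valence 3) → 2 H
  atom 17: C, bond orders sum to 1 (valence 4) → 3 H
  atom 18: C, bond orders sum to 4 (valence 4) → 0 H
  atom 19: O, bond orders sum to 2 (valence 2) → 0 H
  atom 20: O, bond orders sum to 2 (valence 2) → 0 H
  atom 21: C, bond orders sum to 1 (valence 4) → 3 H
Totals → C:14, H:26, N:2, O:5.
In Hill order: C14H26N2O5.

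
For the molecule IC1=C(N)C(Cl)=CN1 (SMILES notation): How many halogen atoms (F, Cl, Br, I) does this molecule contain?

2

Halogen atoms appear at heavy-atom positions 1, 6 (1×Cl, 1×I).
Other groups present: 1 primary amine.
Halogen count: 2.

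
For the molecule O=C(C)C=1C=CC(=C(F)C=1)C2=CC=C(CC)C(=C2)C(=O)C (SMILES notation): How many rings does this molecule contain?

2

In SMILES, each pair of matching ring-closure digits denotes one ring-closing bond; the number of such bonds equals the number of independent rings.
Ring-closure bonds here: 2.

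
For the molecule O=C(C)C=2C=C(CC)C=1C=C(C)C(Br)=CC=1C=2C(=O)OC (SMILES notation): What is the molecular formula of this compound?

Walk through each heavy atom and fill implicit hydrogens from standard valence (C 4, N 3, O 2, S 2, halogen 1):
  atom 1: O, bond orders sum to 2 (valence 2) → 0 H
  atom 2: C, bond orders sum to 4 (valence 4) → 0 H
  atom 3: C, bond orders sum to 1 (valence 4) → 3 H
  atom 4: C, bond orders sum to 4 (valence 4) → 0 H
  atom 5: C, bond orders sum to 3 (valence 4) → 1 H
  atom 6: C, bond orders sum to 4 (valence 4) → 0 H
  atom 7: C, bond orders sum to 2 (valence 4) → 2 H
  atom 8: C, bond orders sum to 1 (valence 4) → 3 H
  atom 9: C, bond orders sum to 4 (valence 4) → 0 H
  atom 10: C, bond orders sum to 3 (valence 4) → 1 H
  atom 11: C, bond orders sum to 4 (valence 4) → 0 H
  atom 12: C, bond orders sum to 1 (valence 4) → 3 H
  atom 13: C, bond orders sum to 4 (valence 4) → 0 H
  atom 14: Br (halogen, monovalent) → 0 H
  atom 15: C, bond orders sum to 3 (valence 4) → 1 H
  atom 16: C, bond orders sum to 4 (valence 4) → 0 H
  atom 17: C, bond orders sum to 4 (valence 4) → 0 H
  atom 18: C, bond orders sum to 4 (valence 4) → 0 H
  atom 19: O, bond orders sum to 2 (valence 2) → 0 H
  atom 20: O, bond orders sum to 2 (valence 2) → 0 H
  atom 21: C, bond orders sum to 1 (valence 4) → 3 H
Totals → C:17, H:17, Br:1, O:3.

C17H17BrO3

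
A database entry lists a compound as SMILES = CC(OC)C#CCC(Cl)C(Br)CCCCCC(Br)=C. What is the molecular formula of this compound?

C15H23Br2ClO

Walk through each heavy atom and fill implicit hydrogens from standard valence (C 4, N 3, O 2, S 2, halogen 1):
  atom 1: C, bond orders sum to 1 (valence 4) → 3 H
  atom 2: C, bond orders sum to 3 (valence 4) → 1 H
  atom 3: O, bond orders sum to 2 (valence 2) → 0 H
  atom 4: C, bond orders sum to 1 (valence 4) → 3 H
  atom 5: C, bond orders sum to 4 (valence 4) → 0 H
  atom 6: C, bond orders sum to 4 (valence 4) → 0 H
  atom 7: C, bond orders sum to 2 (valence 4) → 2 H
  atom 8: C, bond orders sum to 3 (valence 4) → 1 H
  atom 9: Cl (halogen, monovalent) → 0 H
  atom 10: C, bond orders sum to 3 (valence 4) → 1 H
  atom 11: Br (halogen, monovalent) → 0 H
  atom 12: C, bond orders sum to 2 (valence 4) → 2 H
  atom 13: C, bond orders sum to 2 (valence 4) → 2 H
  atom 14: C, bond orders sum to 2 (valence 4) → 2 H
  atom 15: C, bond orders sum to 2 (valence 4) → 2 H
  atom 16: C, bond orders sum to 2 (valence 4) → 2 H
  atom 17: C, bond orders sum to 4 (valence 4) → 0 H
  atom 18: Br (halogen, monovalent) → 0 H
  atom 19: C, bond orders sum to 2 (valence 4) → 2 H
Totals → C:15, H:23, Br:2, Cl:1, O:1.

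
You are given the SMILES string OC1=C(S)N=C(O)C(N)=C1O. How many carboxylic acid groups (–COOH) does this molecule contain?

Scan the SMILES for the carboxylic acid motif — none present.
Groups that are present: 3 hydroxyl, 1 primary amine, 1 thiol.

0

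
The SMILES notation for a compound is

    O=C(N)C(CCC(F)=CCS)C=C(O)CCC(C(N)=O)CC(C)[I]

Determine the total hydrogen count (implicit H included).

26

Walk through each heavy atom and fill implicit hydrogens from standard valence (C 4, N 3, O 2, S 2, halogen 1):
  atom 1: O, bond orders sum to 2 (valence 2) → 0 H
  atom 2: C, bond orders sum to 4 (valence 4) → 0 H
  atom 3: N, bond orders sum to 1 (valence 3) → 2 H
  atom 4: C, bond orders sum to 3 (valence 4) → 1 H
  atom 5: C, bond orders sum to 2 (valence 4) → 2 H
  atom 6: C, bond orders sum to 2 (valence 4) → 2 H
  atom 7: C, bond orders sum to 4 (valence 4) → 0 H
  atom 8: F (halogen, monovalent) → 0 H
  atom 9: C, bond orders sum to 3 (valence 4) → 1 H
  atom 10: C, bond orders sum to 2 (valence 4) → 2 H
  atom 11: S, bond orders sum to 1 (valence 2) → 1 H
  atom 12: C, bond orders sum to 3 (valence 4) → 1 H
  atom 13: C, bond orders sum to 4 (valence 4) → 0 H
  atom 14: O, bond orders sum to 1 (valence 2) → 1 H
  atom 15: C, bond orders sum to 2 (valence 4) → 2 H
  atom 16: C, bond orders sum to 2 (valence 4) → 2 H
  atom 17: C, bond orders sum to 3 (valence 4) → 1 H
  atom 18: C, bond orders sum to 4 (valence 4) → 0 H
  atom 19: N, bond orders sum to 1 (valence 3) → 2 H
  atom 20: O, bond orders sum to 2 (valence 2) → 0 H
  atom 21: C, bond orders sum to 2 (valence 4) → 2 H
  atom 22: C, bond orders sum to 3 (valence 4) → 1 H
  atom 23: C, bond orders sum to 1 (valence 4) → 3 H
  atom 24: I with explicit H count 0
Total hydrogens: 26.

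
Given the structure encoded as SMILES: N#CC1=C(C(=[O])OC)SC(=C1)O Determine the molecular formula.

Walk through each heavy atom and fill implicit hydrogens from standard valence (C 4, N 3, O 2, S 2, halogen 1):
  atom 1: N, bond orders sum to 3 (valence 3) → 0 H
  atom 2: C, bond orders sum to 4 (valence 4) → 0 H
  atom 3: C, bond orders sum to 4 (valence 4) → 0 H
  atom 4: C, bond orders sum to 4 (valence 4) → 0 H
  atom 5: C, bond orders sum to 4 (valence 4) → 0 H
  atom 6: O with explicit H count 0
  atom 7: O, bond orders sum to 2 (valence 2) → 0 H
  atom 8: C, bond orders sum to 1 (valence 4) → 3 H
  atom 9: S, bond orders sum to 2 (valence 2) → 0 H
  atom 10: C, bond orders sum to 4 (valence 4) → 0 H
  atom 11: C, bond orders sum to 3 (valence 4) → 1 H
  atom 12: O, bond orders sum to 1 (valence 2) → 1 H
Totals → C:7, H:5, N:1, O:3, S:1.

C7H5NO3S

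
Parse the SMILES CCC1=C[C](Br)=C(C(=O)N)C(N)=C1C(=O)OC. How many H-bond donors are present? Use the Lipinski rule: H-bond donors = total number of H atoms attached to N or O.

Donors: find every N or O and count the H atoms it carries.
  atom 9 (O): bond orders sum to 2 → 0 H
  atom 10 (N): bond orders sum to 1 → 2 H
  atom 12 (N): bond orders sum to 1 → 2 H
  atom 15 (O): bond orders sum to 2 → 0 H
  atom 16 (O): bond orders sum to 2 → 0 H
Lipinski HBD = 4.

4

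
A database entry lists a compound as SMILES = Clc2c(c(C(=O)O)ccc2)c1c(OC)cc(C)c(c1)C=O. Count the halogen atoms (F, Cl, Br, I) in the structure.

1

Halogen atoms appear at heavy-atom position 1 (1×Cl).
Other groups present: 1 aldehyde, 1 carboxylic acid, 1 ether.
Halogen count: 1.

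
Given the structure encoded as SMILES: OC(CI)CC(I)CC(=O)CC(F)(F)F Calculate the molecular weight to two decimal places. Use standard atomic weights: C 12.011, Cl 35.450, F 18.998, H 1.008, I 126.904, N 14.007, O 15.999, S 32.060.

First, the molecular formula is C8H11F3I2O2 (counting implicit H from valence).
  C: 8 × 12.011 = 96.088
  F: 3 × 18.998 = 56.994
  H: 11 × 1.008 = 11.088
  I: 2 × 126.904 = 253.808
  O: 2 × 15.999 = 31.998
Sum: 8×12.011 + 3×18.998 + 11×1.008 + 2×126.904 + 2×15.999 = 449.976 → 449.98 g/mol.

449.98 g/mol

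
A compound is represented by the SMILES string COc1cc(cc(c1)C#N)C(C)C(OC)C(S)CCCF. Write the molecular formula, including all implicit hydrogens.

Walk through each heavy atom and fill implicit hydrogens from standard valence (C 4, N 3, O 2, S 2, halogen 1); for lowercase aromatic atoms, an aromatic c carries 1 H when it has two neighbours and 0 H with three, and aromatic n carries 0 H:
  atom 1: C, bond orders sum to 1 (valence 4) → 3 H
  atom 2: O, bond orders sum to 2 (valence 2) → 0 H
  atom 3: aromatic c, 3 neighbours → 0 H
  atom 4: aromatic c, 2 neighbours → 1 H
  atom 5: aromatic c, 3 neighbours → 0 H
  atom 6: aromatic c, 2 neighbours → 1 H
  atom 7: aromatic c, 3 neighbours → 0 H
  atom 8: aromatic c, 2 neighbours → 1 H
  atom 9: C, bond orders sum to 4 (valence 4) → 0 H
  atom 10: N, bond orders sum to 3 (valence 3) → 0 H
  atom 11: C, bond orders sum to 3 (valence 4) → 1 H
  atom 12: C, bond orders sum to 1 (valence 4) → 3 H
  atom 13: C, bond orders sum to 3 (valence 4) → 1 H
  atom 14: O, bond orders sum to 2 (valence 2) → 0 H
  atom 15: C, bond orders sum to 1 (valence 4) → 3 H
  atom 16: C, bond orders sum to 3 (valence 4) → 1 H
  atom 17: S, bond orders sum to 1 (valence 2) → 1 H
  atom 18: C, bond orders sum to 2 (valence 4) → 2 H
  atom 19: C, bond orders sum to 2 (valence 4) → 2 H
  atom 20: C, bond orders sum to 2 (valence 4) → 2 H
  atom 21: F (halogen, monovalent) → 0 H
Totals → C:16, H:22, F:1, N:1, O:2, S:1.

C16H22FNO2S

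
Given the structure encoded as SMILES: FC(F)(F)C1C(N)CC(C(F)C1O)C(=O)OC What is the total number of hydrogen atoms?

13

Walk through each heavy atom and fill implicit hydrogens from standard valence (C 4, N 3, O 2, S 2, halogen 1):
  atom 1: F (halogen, monovalent) → 0 H
  atom 2: C, bond orders sum to 4 (valence 4) → 0 H
  atom 3: F (halogen, monovalent) → 0 H
  atom 4: F (halogen, monovalent) → 0 H
  atom 5: C, bond orders sum to 3 (valence 4) → 1 H
  atom 6: C, bond orders sum to 3 (valence 4) → 1 H
  atom 7: N, bond orders sum to 1 (valence 3) → 2 H
  atom 8: C, bond orders sum to 2 (valence 4) → 2 H
  atom 9: C, bond orders sum to 3 (valence 4) → 1 H
  atom 10: C, bond orders sum to 3 (valence 4) → 1 H
  atom 11: F (halogen, monovalent) → 0 H
  atom 12: C, bond orders sum to 3 (valence 4) → 1 H
  atom 13: O, bond orders sum to 1 (valence 2) → 1 H
  atom 14: C, bond orders sum to 4 (valence 4) → 0 H
  atom 15: O, bond orders sum to 2 (valence 2) → 0 H
  atom 16: O, bond orders sum to 2 (valence 2) → 0 H
  atom 17: C, bond orders sum to 1 (valence 4) → 3 H
Total hydrogens: 13.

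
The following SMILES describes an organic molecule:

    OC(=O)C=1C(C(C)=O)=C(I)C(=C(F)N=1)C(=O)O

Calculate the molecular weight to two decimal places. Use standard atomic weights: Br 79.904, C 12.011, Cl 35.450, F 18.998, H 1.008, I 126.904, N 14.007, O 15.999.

First, the molecular formula is C9H5FINO5 (counting implicit H from valence).
  C: 9 × 12.011 = 108.099
  F: 1 × 18.998 = 18.998
  H: 5 × 1.008 = 5.040
  I: 1 × 126.904 = 126.904
  N: 1 × 14.007 = 14.007
  O: 5 × 15.999 = 79.995
Sum: 9×12.011 + 1×18.998 + 5×1.008 + 1×126.904 + 1×14.007 + 5×15.999 = 353.043 → 353.04 g/mol.

353.04 g/mol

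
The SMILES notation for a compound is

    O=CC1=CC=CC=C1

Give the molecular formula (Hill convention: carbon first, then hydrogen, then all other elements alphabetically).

C7H6O

Walk through each heavy atom and fill implicit hydrogens from standard valence (C 4, N 3, O 2, S 2, halogen 1):
  atom 1: O, bond orders sum to 2 (valence 2) → 0 H
  atom 2: C, bond orders sum to 3 (valence 4) → 1 H
  atom 3: C, bond orders sum to 4 (valence 4) → 0 H
  atom 4: C, bond orders sum to 3 (valence 4) → 1 H
  atom 5: C, bond orders sum to 3 (valence 4) → 1 H
  atom 6: C, bond orders sum to 3 (valence 4) → 1 H
  atom 7: C, bond orders sum to 3 (valence 4) → 1 H
  atom 8: C, bond orders sum to 3 (valence 4) → 1 H
Totals → C:7, H:6, O:1.
In Hill order: C7H6O.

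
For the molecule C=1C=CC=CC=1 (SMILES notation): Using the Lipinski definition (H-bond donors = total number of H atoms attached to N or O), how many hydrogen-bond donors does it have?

0

Donors: find every N or O and count the H atoms it carries.
  (no N or O atoms present)
Lipinski HBD = 0.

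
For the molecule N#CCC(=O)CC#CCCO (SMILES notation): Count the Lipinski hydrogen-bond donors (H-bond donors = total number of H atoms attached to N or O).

1

Donors: find every N or O and count the H atoms it carries.
  atom 1 (N): bond orders sum to 3 → 0 H
  atom 5 (O): bond orders sum to 2 → 0 H
  atom 11 (O): bond orders sum to 1 → 1 H
Lipinski HBD = 1.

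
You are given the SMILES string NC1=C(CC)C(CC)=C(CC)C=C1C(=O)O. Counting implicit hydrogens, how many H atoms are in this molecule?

Walk through each heavy atom and fill implicit hydrogens from standard valence (C 4, N 3, O 2, S 2, halogen 1):
  atom 1: N, bond orders sum to 1 (valence 3) → 2 H
  atom 2: C, bond orders sum to 4 (valence 4) → 0 H
  atom 3: C, bond orders sum to 4 (valence 4) → 0 H
  atom 4: C, bond orders sum to 2 (valence 4) → 2 H
  atom 5: C, bond orders sum to 1 (valence 4) → 3 H
  atom 6: C, bond orders sum to 4 (valence 4) → 0 H
  atom 7: C, bond orders sum to 2 (valence 4) → 2 H
  atom 8: C, bond orders sum to 1 (valence 4) → 3 H
  atom 9: C, bond orders sum to 4 (valence 4) → 0 H
  atom 10: C, bond orders sum to 2 (valence 4) → 2 H
  atom 11: C, bond orders sum to 1 (valence 4) → 3 H
  atom 12: C, bond orders sum to 3 (valence 4) → 1 H
  atom 13: C, bond orders sum to 4 (valence 4) → 0 H
  atom 14: C, bond orders sum to 4 (valence 4) → 0 H
  atom 15: O, bond orders sum to 2 (valence 2) → 0 H
  atom 16: O, bond orders sum to 1 (valence 2) → 1 H
Total hydrogens: 19.

19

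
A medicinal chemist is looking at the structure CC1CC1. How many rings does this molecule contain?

1

In SMILES, each pair of matching ring-closure digits denotes one ring-closing bond; the number of such bonds equals the number of independent rings.
Ring-closure bonds here: 1.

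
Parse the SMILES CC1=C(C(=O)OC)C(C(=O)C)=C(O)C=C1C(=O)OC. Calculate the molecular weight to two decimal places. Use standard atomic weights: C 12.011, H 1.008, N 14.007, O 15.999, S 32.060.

266.25 g/mol

First, the molecular formula is C13H14O6 (counting implicit H from valence).
  C: 13 × 12.011 = 156.143
  H: 14 × 1.008 = 14.112
  O: 6 × 15.999 = 95.994
Sum: 13×12.011 + 14×1.008 + 6×15.999 = 266.249 → 266.25 g/mol.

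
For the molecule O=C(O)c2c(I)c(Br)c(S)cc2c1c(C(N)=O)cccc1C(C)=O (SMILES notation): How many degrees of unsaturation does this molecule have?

Molecular formula: C16H11BrINO4S.
DoU = (2C + 2 + N − H − X) / 2, where X is the halogen count and O/S are ignored.
    = (2·16 + 2 + 1 − 11 − 2) / 2 = 22 / 2 = 11.

11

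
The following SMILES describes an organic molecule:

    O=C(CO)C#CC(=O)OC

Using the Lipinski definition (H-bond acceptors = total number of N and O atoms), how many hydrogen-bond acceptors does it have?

4

N atoms: 0; O atoms: 4.
Lipinski HBA = 0 + 4 = 4.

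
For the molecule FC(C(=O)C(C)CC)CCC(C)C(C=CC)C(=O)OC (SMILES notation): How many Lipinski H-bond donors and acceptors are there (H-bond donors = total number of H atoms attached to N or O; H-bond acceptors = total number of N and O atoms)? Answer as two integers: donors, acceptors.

Donors: find every N or O and count the H atoms it carries.
  atom 4 (O): bond orders sum to 2 → 0 H
  atom 18 (O): bond orders sum to 2 → 0 H
  atom 19 (O): bond orders sum to 2 → 0 H
Lipinski HBD = 0.
Acceptors: N atoms = 0, O atoms = 3 → HBA = 3.

0, 3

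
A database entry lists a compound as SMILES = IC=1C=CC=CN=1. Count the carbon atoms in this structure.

5

Count every carbon token in the SMILES (each C, including those in ring-closure positions and inside branches).
Carbon count: 5.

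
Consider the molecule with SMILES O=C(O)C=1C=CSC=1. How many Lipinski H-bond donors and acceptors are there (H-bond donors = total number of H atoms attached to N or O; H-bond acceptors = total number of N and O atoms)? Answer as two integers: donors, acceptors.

Donors: find every N or O and count the H atoms it carries.
  atom 1 (O): bond orders sum to 2 → 0 H
  atom 3 (O): bond orders sum to 1 → 1 H
Lipinski HBD = 1.
Acceptors: N atoms = 0, O atoms = 2 → HBA = 2.

1, 2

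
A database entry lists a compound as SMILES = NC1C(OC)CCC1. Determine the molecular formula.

Walk through each heavy atom and fill implicit hydrogens from standard valence (C 4, N 3, O 2, S 2, halogen 1):
  atom 1: N, bond orders sum to 1 (valence 3) → 2 H
  atom 2: C, bond orders sum to 3 (valence 4) → 1 H
  atom 3: C, bond orders sum to 3 (valence 4) → 1 H
  atom 4: O, bond orders sum to 2 (valence 2) → 0 H
  atom 5: C, bond orders sum to 1 (valence 4) → 3 H
  atom 6: C, bond orders sum to 2 (valence 4) → 2 H
  atom 7: C, bond orders sum to 2 (valence 4) → 2 H
  atom 8: C, bond orders sum to 2 (valence 4) → 2 H
Totals → C:6, H:13, N:1, O:1.

C6H13NO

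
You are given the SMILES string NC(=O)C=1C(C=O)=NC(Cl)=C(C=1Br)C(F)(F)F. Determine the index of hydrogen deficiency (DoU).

Molecular formula: C8H3BrClF3N2O2.
DoU = (2C + 2 + N − H − X) / 2, where X is the halogen count and O/S are ignored.
    = (2·8 + 2 + 2 − 3 − 5) / 2 = 12 / 2 = 6.

6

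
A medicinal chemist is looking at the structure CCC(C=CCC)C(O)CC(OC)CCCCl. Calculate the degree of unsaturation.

1

Molecular formula: C14H27ClO2.
DoU = (2C + 2 + N − H − X) / 2, where X is the halogen count and O/S are ignored.
    = (2·14 + 2 + 0 − 27 − 1) / 2 = 2 / 2 = 1.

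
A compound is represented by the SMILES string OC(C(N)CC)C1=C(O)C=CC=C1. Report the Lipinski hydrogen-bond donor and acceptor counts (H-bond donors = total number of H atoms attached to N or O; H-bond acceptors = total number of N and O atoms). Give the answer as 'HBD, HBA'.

4, 3

Donors: find every N or O and count the H atoms it carries.
  atom 1 (O): bond orders sum to 1 → 1 H
  atom 4 (N): bond orders sum to 1 → 2 H
  atom 9 (O): bond orders sum to 1 → 1 H
Lipinski HBD = 4.
Acceptors: N atoms = 1, O atoms = 2 → HBA = 3.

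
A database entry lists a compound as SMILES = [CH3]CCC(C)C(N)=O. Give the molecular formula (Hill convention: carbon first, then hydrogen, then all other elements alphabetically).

Walk through each heavy atom and fill implicit hydrogens from standard valence (C 4, N 3, O 2, S 2, halogen 1):
  atom 1: C with explicit H count 3
  atom 2: C, bond orders sum to 2 (valence 4) → 2 H
  atom 3: C, bond orders sum to 2 (valence 4) → 2 H
  atom 4: C, bond orders sum to 3 (valence 4) → 1 H
  atom 5: C, bond orders sum to 1 (valence 4) → 3 H
  atom 6: C, bond orders sum to 4 (valence 4) → 0 H
  atom 7: N, bond orders sum to 1 (valence 3) → 2 H
  atom 8: O, bond orders sum to 2 (valence 2) → 0 H
Totals → C:6, H:13, N:1, O:1.
In Hill order: C6H13NO.

C6H13NO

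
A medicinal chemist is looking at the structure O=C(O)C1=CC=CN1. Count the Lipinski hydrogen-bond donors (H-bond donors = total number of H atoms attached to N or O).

2

Donors: find every N or O and count the H atoms it carries.
  atom 1 (O): bond orders sum to 2 → 0 H
  atom 3 (O): bond orders sum to 1 → 1 H
  atom 8 (N): bond orders sum to 2 → 1 H
Lipinski HBD = 2.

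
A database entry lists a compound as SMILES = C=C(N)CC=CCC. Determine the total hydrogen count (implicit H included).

Walk through each heavy atom and fill implicit hydrogens from standard valence (C 4, N 3, O 2, S 2, halogen 1):
  atom 1: C, bond orders sum to 2 (valence 4) → 2 H
  atom 2: C, bond orders sum to 4 (valence 4) → 0 H
  atom 3: N, bond orders sum to 1 (valence 3) → 2 H
  atom 4: C, bond orders sum to 2 (valence 4) → 2 H
  atom 5: C, bond orders sum to 3 (valence 4) → 1 H
  atom 6: C, bond orders sum to 3 (valence 4) → 1 H
  atom 7: C, bond orders sum to 2 (valence 4) → 2 H
  atom 8: C, bond orders sum to 1 (valence 4) → 3 H
Total hydrogens: 13.

13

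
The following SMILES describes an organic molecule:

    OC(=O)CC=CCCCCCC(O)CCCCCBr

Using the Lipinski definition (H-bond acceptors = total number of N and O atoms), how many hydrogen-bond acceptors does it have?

N atoms: 0; O atoms: 3.
Lipinski HBA = 0 + 3 = 3.

3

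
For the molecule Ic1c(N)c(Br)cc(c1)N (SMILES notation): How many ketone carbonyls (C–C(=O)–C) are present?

Scan the SMILES for the ketone motif — none present.
Groups that are present: 2 primary amine.

0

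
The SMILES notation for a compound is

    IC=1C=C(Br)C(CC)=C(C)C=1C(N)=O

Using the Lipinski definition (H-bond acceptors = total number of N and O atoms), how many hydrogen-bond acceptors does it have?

2

N atoms: 1; O atoms: 1.
Lipinski HBA = 1 + 1 = 2.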